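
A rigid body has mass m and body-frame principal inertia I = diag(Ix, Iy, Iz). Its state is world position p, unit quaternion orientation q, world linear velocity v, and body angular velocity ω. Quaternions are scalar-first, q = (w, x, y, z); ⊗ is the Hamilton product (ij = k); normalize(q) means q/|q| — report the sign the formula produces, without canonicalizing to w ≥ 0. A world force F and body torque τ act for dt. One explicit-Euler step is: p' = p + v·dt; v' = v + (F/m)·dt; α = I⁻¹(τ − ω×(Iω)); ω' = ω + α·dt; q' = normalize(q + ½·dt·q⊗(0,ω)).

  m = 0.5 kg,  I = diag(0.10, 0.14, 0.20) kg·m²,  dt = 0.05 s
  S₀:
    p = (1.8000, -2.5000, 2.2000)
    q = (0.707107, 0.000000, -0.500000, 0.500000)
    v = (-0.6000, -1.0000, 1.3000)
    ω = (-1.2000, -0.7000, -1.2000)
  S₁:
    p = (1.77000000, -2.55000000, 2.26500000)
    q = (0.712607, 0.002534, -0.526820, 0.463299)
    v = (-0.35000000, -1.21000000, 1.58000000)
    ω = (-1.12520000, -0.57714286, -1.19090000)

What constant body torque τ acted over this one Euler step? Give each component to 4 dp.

ω₁ − ω₀ = (0.07480000, 0.12285714, 0.00910000)
precession coupling = (0.0504, -0.1440, 0.0336)
τ = I·(Δω/dt) + ω₀×(Iω₀) = (0.2000, 0.2000, 0.0700)

τ = (0.2000, 0.2000, 0.0700)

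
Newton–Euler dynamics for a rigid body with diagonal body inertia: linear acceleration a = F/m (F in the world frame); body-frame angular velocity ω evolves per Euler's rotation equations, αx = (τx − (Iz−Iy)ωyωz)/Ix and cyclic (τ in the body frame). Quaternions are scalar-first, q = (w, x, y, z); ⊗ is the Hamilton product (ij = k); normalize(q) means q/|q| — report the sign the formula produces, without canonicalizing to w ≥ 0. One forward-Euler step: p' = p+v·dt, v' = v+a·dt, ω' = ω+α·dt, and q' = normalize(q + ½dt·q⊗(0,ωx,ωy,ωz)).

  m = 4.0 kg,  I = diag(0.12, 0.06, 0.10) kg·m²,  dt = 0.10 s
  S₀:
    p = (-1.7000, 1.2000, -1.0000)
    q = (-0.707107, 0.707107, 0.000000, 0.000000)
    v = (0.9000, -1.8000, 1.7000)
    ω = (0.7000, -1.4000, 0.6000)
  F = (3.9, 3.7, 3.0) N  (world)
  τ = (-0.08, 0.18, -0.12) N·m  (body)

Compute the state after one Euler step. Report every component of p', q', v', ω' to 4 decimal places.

p' = (-1.6100, 1.0200, -0.8300)
q' = (-0.7293, 0.6800, 0.0282, -0.0705)
v' = (0.9975, -1.7075, 1.7750)
ω' = (0.6613, -1.1140, 0.4212)

precession coupling ω×(Iω) = (-0.0336, 0.0084, 0.0588)
angular accel α = (-0.3867, 2.8600, -1.7880)
new body rate ω' = (0.6613, -1.1140, 0.4212)
q⊗(0,ω) = (-0.4949749, -0.4949749, 0.5656856, -1.4142140)
q + ½dt·q⊗(0,ω), renormalized = (-0.7293, 0.6800, 0.0282, -0.0705)
linear accel F/m = (0.9750, 0.9250, 0.7500)
p' = p + v·dt = (-1.6100, 1.0200, -0.8300)
v' = v + a·dt = (0.9975, -1.7075, 1.7750)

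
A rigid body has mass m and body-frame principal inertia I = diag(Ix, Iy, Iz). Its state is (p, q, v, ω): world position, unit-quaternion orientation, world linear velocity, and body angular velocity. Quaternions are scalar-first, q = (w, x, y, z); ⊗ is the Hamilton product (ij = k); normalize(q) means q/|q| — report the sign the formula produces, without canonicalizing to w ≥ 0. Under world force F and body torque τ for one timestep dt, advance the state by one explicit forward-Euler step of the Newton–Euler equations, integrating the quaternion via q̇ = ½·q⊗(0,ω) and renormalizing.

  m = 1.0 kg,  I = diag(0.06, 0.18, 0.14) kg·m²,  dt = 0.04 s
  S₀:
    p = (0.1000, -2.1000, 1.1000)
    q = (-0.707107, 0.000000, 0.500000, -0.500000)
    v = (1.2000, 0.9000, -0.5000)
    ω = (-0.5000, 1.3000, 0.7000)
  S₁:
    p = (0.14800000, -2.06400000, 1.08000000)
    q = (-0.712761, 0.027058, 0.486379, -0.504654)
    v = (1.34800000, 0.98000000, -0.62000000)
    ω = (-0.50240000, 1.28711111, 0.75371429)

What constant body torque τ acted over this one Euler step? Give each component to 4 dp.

τ = (-0.0400, -0.0300, 0.1100)

ω₁ − ω₀ = (-0.00240000, -0.01288889, 0.05371429)
applied torque τ = (-0.0400, -0.0300, 0.1100)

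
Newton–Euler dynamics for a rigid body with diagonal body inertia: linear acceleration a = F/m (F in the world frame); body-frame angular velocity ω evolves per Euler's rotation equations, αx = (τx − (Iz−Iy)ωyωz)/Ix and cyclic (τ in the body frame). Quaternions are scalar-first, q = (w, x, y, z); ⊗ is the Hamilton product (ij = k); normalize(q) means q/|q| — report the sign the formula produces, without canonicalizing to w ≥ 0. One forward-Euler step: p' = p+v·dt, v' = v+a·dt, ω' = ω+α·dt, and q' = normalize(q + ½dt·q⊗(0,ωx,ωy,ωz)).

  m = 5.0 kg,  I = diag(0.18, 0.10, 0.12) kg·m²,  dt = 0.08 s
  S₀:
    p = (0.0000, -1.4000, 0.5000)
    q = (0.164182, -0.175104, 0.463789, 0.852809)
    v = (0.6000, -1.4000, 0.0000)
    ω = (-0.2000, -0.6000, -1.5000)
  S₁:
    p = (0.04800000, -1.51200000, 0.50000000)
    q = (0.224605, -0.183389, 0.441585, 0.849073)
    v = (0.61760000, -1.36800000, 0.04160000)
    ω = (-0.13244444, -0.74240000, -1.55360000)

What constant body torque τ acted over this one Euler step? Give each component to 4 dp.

ω₁ − ω₀ = (0.06755556, -0.14240000, -0.05360000)
precession coupling = (0.0180, 0.0180, -0.0096)
I·α + gyro = (0.1700, -0.1600, -0.0900)

τ = (0.1700, -0.1600, -0.0900)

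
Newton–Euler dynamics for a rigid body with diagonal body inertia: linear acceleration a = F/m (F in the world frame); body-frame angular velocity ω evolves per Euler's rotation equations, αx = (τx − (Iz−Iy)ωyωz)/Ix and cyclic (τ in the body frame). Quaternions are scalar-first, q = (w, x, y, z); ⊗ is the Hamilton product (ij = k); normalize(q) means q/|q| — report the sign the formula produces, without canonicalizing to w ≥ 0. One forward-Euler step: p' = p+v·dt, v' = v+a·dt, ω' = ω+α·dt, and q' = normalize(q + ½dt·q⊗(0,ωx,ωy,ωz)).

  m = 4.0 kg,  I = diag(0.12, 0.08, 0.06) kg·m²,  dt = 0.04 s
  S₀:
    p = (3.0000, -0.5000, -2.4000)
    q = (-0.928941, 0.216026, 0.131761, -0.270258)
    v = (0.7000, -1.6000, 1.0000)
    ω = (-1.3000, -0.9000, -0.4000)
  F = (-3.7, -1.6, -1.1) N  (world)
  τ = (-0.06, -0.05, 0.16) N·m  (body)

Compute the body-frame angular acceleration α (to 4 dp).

precession coupling ω×(Iω) = (-0.0072, 0.0312, -0.0468)
α = I⁻¹(τ − ω×Iω) = (-0.4400, -1.0150, 3.4467)

α = (-0.4400, -1.0150, 3.4467)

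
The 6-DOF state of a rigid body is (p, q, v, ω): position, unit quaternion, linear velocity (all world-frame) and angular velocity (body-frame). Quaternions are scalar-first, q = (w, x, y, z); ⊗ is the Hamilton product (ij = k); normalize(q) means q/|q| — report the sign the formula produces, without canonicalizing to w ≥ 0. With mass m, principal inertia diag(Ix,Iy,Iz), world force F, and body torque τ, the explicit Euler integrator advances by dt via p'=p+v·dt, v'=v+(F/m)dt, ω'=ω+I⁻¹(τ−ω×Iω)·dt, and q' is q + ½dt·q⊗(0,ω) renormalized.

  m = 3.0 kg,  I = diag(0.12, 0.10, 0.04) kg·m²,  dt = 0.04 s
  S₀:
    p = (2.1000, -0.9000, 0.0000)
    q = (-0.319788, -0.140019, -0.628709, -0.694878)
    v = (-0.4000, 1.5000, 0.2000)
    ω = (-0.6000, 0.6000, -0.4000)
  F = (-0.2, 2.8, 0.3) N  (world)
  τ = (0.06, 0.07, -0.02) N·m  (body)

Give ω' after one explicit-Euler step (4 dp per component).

precession coupling ω×(Iω) = (0.0144, 0.0192, 0.0072)
(τ − ω×Iω)/I = (0.3800, 0.5080, -0.6800)
ω' = ω + α·dt = (-0.5848, 0.6203, -0.4272)

ω' = (-0.5848, 0.6203, -0.4272)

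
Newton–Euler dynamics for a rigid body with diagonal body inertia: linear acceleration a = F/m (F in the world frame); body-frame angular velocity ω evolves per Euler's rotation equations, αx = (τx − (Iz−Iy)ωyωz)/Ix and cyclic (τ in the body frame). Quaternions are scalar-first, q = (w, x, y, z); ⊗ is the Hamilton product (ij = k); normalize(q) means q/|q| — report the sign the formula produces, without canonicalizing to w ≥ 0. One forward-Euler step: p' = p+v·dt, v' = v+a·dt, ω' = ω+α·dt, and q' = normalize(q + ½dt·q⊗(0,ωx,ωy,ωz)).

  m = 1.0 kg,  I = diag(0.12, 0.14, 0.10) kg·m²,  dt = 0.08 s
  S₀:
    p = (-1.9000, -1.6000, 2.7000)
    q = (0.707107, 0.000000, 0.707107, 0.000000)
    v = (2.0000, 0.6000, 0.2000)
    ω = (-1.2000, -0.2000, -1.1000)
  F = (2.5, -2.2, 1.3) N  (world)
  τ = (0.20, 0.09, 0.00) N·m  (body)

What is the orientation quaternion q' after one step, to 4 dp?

2q̇ = q⊗(0,ω) = (0.1414214, -1.6263461, -0.1414214, 0.0707107)
q + ½dt·q⊗(0,ω), renormalized = (0.7112, -0.0649, 0.6999, 0.0028)

q' = (0.7112, -0.0649, 0.6999, 0.0028)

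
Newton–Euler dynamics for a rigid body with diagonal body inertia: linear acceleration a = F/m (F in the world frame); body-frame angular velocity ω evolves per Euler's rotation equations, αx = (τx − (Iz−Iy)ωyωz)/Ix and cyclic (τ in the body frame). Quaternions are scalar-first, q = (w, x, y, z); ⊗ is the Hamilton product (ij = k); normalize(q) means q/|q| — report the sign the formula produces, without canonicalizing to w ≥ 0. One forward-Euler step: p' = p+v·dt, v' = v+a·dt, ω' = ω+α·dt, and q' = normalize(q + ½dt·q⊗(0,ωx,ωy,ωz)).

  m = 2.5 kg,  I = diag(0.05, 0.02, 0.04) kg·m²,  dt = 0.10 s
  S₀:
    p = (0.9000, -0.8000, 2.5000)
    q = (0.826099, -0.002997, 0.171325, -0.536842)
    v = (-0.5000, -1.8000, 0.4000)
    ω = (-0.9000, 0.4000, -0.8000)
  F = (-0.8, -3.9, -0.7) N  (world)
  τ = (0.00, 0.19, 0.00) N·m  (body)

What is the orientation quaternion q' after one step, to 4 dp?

2q̇ = q⊗(0,ω) = (-0.5007009, -0.6658123, 0.8111998, -0.5078855)
q' = normalize(q + ½dt·q⊗(0,ω)) = (0.7995, -0.0362, 0.2115, -0.5611)

q' = (0.7995, -0.0362, 0.2115, -0.5611)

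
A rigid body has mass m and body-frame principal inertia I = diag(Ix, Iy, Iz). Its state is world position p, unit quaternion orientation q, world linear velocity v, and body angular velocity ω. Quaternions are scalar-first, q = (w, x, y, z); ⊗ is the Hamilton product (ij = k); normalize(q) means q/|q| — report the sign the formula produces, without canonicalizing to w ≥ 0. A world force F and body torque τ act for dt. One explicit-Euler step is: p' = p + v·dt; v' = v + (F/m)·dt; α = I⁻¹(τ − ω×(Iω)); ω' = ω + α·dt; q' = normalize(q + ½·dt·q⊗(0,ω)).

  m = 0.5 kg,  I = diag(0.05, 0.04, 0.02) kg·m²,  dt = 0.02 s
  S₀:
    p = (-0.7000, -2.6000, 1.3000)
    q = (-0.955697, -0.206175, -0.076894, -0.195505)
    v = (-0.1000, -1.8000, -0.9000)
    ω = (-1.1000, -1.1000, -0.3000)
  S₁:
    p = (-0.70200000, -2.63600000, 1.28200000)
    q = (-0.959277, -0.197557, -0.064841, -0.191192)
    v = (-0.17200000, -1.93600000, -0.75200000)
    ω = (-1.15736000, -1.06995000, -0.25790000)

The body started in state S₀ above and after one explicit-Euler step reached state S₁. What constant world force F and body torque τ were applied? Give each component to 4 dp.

velocity change Δv = (-0.07200000, -0.13600000, 0.14800000)
applied force F = (-1.8000, -3.4000, 3.7000)
ω₁ − ω₀ = (-0.05736000, 0.03005000, 0.04210000)
I·α + gyro = (-0.1500, 0.0700, 0.0300)

F = (-1.8000, -3.4000, 3.7000)
τ = (-0.1500, 0.0700, 0.0300)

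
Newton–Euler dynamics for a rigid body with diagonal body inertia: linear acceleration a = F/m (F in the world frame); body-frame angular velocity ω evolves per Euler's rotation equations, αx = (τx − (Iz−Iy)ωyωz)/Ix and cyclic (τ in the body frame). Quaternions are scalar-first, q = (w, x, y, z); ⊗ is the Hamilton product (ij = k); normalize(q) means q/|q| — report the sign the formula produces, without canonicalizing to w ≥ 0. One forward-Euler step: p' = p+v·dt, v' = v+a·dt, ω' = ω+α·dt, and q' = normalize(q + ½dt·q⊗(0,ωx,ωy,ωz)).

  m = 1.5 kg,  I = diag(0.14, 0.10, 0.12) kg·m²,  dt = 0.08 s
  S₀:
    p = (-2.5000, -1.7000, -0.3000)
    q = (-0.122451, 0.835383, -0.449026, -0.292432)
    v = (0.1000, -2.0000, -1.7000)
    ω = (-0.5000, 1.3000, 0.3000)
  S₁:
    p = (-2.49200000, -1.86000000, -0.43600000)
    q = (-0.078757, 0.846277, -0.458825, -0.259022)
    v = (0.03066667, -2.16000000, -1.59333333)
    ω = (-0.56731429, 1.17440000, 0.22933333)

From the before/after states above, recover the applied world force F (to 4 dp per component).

F = (-1.3000, -3.0000, 2.0000)

velocity change Δv = (-0.06933333, -0.16000000, 0.10666667)
m·(v₁−v₀)/dt = (-1.3000, -3.0000, 2.0000)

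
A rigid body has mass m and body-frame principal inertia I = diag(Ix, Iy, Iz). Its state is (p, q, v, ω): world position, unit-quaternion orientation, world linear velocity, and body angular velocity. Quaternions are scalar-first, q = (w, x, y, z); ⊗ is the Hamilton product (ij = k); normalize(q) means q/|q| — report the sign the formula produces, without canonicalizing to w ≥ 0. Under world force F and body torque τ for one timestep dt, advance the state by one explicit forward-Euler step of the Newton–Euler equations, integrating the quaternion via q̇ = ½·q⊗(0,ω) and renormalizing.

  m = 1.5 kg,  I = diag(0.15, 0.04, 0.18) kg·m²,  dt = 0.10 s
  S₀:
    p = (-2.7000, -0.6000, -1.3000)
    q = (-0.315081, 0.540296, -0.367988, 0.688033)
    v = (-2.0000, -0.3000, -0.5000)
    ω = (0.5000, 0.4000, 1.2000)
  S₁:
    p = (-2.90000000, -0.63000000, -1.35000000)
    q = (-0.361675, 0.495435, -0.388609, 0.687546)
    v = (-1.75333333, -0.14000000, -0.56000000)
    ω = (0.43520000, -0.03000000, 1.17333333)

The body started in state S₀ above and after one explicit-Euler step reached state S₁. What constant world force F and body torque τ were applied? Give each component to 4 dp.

F = (3.7000, 2.4000, -0.9000)
τ = (-0.0300, -0.1900, -0.0700)

Δv = v₁−v₀ = (0.24666667, 0.16000000, -0.06000000)
m·(v₁−v₀)/dt = (3.7000, 2.4000, -0.9000)
rate change Δω = (-0.06480000, -0.43000000, -0.02666667)
gyro term ω₀×Iω₀ = (0.0672, -0.0180, -0.0220)
τ = I·(Δω/dt) + ω₀×(Iω₀) = (-0.0300, -0.1900, -0.0700)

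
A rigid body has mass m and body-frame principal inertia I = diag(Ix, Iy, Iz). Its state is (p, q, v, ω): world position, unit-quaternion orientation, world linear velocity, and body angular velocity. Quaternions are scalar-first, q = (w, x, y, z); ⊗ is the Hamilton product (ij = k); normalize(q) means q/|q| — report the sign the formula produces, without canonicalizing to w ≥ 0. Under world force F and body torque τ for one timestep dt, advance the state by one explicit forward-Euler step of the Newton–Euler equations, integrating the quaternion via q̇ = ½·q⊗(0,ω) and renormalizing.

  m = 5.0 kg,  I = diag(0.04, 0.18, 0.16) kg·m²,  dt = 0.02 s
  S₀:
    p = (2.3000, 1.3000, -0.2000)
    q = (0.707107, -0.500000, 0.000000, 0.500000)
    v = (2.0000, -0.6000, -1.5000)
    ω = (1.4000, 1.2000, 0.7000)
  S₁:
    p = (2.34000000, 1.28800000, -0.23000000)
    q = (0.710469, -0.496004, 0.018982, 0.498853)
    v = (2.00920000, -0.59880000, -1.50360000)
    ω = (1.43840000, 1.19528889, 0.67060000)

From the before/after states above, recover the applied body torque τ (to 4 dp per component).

τ = (0.0600, -0.1600, 0.0000)

ω₁ − ω₀ = (0.03840000, -0.00471111, -0.02940000)
I·α + gyro = (0.0600, -0.1600, 0.0000)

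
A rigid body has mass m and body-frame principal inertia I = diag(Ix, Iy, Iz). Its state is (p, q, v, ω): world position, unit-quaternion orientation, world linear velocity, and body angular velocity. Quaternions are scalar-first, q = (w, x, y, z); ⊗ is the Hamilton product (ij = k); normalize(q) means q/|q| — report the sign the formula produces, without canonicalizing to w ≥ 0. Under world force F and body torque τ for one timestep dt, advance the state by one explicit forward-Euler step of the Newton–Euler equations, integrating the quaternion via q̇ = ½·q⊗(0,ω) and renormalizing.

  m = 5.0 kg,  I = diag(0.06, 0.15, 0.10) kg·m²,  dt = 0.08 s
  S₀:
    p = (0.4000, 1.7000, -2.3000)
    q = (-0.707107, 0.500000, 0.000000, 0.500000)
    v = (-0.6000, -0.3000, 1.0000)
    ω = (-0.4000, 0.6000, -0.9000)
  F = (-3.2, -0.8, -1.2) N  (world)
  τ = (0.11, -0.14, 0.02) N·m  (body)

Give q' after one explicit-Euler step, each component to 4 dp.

q' = (-0.6804, 0.4988, -0.0070, 0.5369)

2q̇ = q⊗(0,ω) = (0.6500000, -0.0171572, -0.1742642, 0.9363963)
q' = normalize(q + ½dt·q⊗(0,ω)) = (-0.6804, 0.4988, -0.0070, 0.5369)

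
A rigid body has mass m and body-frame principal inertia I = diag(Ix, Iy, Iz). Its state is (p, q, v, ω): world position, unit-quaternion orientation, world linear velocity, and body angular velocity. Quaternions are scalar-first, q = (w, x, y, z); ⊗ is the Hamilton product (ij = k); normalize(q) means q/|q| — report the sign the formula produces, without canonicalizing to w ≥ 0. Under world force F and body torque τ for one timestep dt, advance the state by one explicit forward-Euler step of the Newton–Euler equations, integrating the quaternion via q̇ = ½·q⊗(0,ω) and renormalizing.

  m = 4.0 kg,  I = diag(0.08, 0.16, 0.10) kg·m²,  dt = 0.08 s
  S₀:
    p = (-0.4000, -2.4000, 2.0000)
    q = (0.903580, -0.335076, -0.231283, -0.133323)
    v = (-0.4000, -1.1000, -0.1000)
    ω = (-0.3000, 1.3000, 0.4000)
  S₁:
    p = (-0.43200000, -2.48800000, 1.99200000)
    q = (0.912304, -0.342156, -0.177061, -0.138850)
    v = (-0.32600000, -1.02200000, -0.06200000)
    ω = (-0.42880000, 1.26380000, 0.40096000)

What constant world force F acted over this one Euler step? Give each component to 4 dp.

Δv = v₁−v₀ = (0.07400000, 0.07800000, 0.03800000)
F = m·Δv/dt = (3.7000, 3.9000, 1.9000)

F = (3.7000, 3.9000, 1.9000)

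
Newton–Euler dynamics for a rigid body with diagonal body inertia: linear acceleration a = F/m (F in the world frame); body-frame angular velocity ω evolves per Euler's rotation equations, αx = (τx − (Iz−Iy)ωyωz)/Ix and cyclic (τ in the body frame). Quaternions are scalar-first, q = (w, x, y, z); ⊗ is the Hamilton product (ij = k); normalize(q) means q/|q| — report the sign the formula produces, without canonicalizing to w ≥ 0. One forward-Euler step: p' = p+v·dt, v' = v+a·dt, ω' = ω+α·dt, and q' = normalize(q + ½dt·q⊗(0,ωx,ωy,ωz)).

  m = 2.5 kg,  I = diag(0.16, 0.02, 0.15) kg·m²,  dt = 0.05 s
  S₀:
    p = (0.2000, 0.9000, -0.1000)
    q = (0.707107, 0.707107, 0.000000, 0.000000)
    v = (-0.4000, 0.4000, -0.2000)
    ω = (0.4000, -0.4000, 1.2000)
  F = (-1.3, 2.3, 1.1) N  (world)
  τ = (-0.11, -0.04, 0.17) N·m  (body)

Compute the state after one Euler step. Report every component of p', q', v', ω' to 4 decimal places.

p' = (0.1800, 0.9200, -0.1100)
q' = (0.6997, 0.7138, -0.0283, 0.0141)
v' = (-0.4260, 0.4460, -0.1780)
ω' = (0.3851, -0.5120, 1.2492)

α = I⁻¹(τ − ω×Iω) = (-0.2975, -2.2400, 0.9840)
new body rate ω' = (0.3851, -0.5120, 1.2492)
2q̇ = q⊗(0,ω) = (-0.2828428, 0.2828428, -1.1313712, 0.5656856)
updated quaternion q' = (0.6997, 0.7138, -0.0283, 0.0141)
linear accel F/m = (-0.5200, 0.9200, 0.4400)
p + v·dt = (0.1800, 0.9200, -0.1100)
v' = v + a·dt = (-0.4260, 0.4460, -0.1780)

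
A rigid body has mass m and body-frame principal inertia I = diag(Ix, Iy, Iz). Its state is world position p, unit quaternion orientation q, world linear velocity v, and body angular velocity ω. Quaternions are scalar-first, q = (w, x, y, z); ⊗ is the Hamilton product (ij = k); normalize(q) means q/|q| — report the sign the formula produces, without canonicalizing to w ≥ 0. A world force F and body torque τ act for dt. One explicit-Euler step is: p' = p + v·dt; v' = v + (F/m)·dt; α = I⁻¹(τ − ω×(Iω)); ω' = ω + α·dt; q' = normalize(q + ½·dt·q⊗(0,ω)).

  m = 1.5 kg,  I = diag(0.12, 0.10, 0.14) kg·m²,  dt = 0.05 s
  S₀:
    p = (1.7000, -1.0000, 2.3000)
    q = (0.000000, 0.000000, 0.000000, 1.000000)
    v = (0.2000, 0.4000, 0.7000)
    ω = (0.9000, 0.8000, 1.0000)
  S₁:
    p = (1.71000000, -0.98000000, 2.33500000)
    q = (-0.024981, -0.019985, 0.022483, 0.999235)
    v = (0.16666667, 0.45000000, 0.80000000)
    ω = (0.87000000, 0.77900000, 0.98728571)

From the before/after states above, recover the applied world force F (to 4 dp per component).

F = (-1.0000, 1.5000, 3.0000)

Δv = v₁−v₀ = (-0.03333333, 0.05000000, 0.10000000)
applied force F = (-1.0000, 1.5000, 3.0000)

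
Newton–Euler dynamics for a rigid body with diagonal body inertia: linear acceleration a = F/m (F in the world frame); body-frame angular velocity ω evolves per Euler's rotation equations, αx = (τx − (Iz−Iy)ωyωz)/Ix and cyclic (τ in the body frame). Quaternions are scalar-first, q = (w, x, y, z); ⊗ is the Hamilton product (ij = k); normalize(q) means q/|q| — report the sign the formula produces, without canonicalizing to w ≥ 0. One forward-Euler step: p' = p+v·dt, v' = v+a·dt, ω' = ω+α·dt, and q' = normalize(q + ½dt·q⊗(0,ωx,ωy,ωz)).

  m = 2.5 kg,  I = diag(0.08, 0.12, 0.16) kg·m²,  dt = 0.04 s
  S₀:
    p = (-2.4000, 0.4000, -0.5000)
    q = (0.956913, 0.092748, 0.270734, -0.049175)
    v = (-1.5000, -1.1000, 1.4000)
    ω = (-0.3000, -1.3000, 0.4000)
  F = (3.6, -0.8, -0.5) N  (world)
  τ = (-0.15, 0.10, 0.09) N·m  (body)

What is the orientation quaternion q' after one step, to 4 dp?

2q̇ = q⊗(0,ω) = (0.3994486, -0.2427078, -1.2663336, 0.3434130)
q + ½dt·q⊗(0,ω), renormalized = (0.9645, 0.0879, 0.2453, -0.0423)

q' = (0.9645, 0.0879, 0.2453, -0.0423)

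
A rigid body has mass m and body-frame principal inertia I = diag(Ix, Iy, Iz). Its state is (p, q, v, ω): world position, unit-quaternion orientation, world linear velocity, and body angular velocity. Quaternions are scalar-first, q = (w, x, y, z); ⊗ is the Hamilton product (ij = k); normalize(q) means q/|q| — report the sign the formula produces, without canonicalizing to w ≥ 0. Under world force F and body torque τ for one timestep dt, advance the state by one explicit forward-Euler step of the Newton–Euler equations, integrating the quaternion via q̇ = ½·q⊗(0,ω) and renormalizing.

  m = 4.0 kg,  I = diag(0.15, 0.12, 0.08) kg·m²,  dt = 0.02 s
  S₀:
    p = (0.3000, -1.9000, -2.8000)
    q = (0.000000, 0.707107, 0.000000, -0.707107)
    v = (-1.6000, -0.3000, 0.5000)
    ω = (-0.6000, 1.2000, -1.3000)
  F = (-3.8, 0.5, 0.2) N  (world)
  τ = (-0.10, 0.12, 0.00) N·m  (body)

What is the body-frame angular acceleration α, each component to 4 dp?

ω×(Iω) gyroscopic = (0.0624, 0.0546, 0.0216)
(τ − ω×Iω)/I = (-1.0827, 0.5450, -0.2700)

α = (-1.0827, 0.5450, -0.2700)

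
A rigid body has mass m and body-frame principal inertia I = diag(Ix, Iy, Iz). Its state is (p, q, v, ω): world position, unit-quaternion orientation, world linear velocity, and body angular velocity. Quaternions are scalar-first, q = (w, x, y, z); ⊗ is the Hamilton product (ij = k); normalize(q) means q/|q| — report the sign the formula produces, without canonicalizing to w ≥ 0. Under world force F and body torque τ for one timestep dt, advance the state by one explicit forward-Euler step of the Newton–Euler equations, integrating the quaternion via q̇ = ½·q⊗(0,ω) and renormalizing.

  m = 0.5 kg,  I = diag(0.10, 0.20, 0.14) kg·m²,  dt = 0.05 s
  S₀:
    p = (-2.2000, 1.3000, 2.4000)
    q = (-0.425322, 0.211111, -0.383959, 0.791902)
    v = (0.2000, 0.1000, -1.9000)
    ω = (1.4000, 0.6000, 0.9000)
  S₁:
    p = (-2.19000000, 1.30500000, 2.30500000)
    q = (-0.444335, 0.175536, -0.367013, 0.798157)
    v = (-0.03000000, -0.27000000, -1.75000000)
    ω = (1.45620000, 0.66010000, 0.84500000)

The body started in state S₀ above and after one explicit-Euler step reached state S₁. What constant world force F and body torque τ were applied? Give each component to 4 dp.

Δω = ω₁−ω₀ = (0.05620000, 0.06010000, -0.05500000)
gyro term ω₀×Iω₀ = (-0.0324, -0.0504, 0.0840)
I·α + gyro = (0.0800, 0.1900, -0.0700)
velocity change Δv = (-0.23000000, -0.37000000, 0.15000000)
applied force F = (-2.3000, -3.7000, 1.5000)

F = (-2.3000, -3.7000, 1.5000)
τ = (0.0800, 0.1900, -0.0700)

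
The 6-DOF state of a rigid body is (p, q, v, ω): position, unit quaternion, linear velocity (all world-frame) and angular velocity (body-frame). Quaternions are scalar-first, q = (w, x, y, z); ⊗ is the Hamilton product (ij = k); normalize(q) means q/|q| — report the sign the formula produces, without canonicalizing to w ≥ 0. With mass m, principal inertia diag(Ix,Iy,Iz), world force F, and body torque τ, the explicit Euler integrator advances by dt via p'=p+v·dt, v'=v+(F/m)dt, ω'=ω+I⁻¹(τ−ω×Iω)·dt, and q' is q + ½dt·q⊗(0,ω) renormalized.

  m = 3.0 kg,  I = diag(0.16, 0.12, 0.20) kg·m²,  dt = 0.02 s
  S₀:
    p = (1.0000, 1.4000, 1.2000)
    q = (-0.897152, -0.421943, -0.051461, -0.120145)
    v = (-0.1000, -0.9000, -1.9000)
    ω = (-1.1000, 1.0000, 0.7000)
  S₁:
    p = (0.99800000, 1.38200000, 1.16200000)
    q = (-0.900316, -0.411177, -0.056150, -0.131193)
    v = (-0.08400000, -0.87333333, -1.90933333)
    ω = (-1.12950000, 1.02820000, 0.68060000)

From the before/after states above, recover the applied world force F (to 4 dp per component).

velocity change Δv = (0.01600000, 0.02666667, -0.00933333)
m·(v₁−v₀)/dt = (2.4000, 4.0000, -1.4000)

F = (2.4000, 4.0000, -1.4000)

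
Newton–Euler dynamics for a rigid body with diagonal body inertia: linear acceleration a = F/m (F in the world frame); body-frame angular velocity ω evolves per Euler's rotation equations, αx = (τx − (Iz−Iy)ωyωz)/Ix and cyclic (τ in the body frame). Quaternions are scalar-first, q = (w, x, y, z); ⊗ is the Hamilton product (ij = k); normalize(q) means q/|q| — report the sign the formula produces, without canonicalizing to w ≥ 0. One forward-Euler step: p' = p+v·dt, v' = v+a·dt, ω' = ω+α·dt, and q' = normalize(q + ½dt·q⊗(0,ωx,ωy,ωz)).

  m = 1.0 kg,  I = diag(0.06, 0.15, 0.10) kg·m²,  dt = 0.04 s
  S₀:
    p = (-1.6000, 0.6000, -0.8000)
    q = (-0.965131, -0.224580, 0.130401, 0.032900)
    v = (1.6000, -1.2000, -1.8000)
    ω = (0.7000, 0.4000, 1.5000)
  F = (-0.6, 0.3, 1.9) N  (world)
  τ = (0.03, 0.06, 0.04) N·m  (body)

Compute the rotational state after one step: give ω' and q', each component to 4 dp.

ω' = (0.7400, 0.4272, 1.5059)
q' = (-0.9635, -0.2343, 0.1298, 0.0003)

precession coupling ω×(Iω) = (-0.0300, -0.0420, 0.0252)
angular accel α = (1.0000, 0.6800, 0.1480)
new body rate ω' = (0.7400, 0.4272, 1.5059)
q⊗(0,ω) = (0.0556956, -0.4931502, -0.0261524, -1.6288092)
q + ½dt·q⊗(0,ω), renormalized = (-0.9635, -0.2343, 0.1298, 0.0003)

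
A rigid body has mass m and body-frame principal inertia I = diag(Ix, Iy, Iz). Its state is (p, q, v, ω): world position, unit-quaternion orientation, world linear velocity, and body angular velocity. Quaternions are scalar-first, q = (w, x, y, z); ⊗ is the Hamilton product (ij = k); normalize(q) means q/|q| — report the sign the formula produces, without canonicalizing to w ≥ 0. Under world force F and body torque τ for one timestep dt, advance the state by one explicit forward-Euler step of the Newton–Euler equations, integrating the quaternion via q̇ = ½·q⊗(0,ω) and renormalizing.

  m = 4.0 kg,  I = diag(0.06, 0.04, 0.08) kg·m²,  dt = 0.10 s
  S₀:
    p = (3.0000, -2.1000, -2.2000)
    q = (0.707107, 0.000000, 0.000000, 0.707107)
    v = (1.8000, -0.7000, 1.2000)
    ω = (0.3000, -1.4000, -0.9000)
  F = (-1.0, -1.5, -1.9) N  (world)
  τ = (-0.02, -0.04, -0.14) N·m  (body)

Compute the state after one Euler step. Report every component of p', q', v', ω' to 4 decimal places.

linear accel F/m = (-0.2500, -0.3750, -0.4750)
p + v·dt = (3.1800, -2.1700, -2.0800)
v' = v + a·dt = (1.7750, -0.7375, 1.1525)
ω×(Iω) gyroscopic = (0.0504, 0.0054, 0.0084)
α = I⁻¹(τ − ω×Iω) = (-1.1733, -1.1350, -1.8550)
ω + α·dt = (0.1827, -1.5135, -1.0855)
2q̇ = q⊗(0,ω) = (0.6363963, 1.2020819, -0.7778177, -0.6363963)
updated quaternion q' = (0.7363, 0.0599, -0.0388, 0.6729)

p' = (3.1800, -2.1700, -2.0800)
q' = (0.7363, 0.0599, -0.0388, 0.6729)
v' = (1.7750, -0.7375, 1.1525)
ω' = (0.1827, -1.5135, -1.0855)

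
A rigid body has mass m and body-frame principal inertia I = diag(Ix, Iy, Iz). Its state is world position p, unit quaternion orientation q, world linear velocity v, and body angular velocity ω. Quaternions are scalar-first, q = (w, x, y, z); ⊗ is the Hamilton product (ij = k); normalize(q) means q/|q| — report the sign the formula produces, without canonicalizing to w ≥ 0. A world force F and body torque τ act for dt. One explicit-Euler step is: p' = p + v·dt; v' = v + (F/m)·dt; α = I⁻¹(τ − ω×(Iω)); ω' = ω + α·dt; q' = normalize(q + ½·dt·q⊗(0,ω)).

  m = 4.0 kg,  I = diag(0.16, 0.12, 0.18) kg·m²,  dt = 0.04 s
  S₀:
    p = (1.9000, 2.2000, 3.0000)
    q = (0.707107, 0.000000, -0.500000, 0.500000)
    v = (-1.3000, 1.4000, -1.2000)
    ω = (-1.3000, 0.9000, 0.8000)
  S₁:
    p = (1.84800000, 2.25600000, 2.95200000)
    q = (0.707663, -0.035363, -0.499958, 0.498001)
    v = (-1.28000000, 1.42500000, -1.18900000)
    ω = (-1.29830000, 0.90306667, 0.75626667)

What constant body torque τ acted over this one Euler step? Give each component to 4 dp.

τ = (0.0500, 0.0300, -0.1500)

ω₁ − ω₀ = (0.00170000, 0.00306667, -0.04373333)
applied torque τ = (0.0500, 0.0300, -0.1500)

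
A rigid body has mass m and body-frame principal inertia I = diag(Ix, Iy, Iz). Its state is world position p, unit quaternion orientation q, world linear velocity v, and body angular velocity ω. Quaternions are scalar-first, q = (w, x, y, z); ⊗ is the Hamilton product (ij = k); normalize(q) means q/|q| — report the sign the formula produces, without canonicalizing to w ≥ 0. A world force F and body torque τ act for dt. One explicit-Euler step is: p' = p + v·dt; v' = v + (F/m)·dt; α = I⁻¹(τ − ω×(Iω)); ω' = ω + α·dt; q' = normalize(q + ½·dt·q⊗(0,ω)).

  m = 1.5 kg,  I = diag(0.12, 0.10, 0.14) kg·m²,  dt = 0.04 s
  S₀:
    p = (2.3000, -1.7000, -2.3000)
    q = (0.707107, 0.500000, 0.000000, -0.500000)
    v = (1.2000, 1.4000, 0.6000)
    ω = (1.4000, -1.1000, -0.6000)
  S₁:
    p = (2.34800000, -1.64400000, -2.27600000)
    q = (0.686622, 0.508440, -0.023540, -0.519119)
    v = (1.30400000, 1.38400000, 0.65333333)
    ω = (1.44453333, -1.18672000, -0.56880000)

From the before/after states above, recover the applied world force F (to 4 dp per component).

F = (3.9000, -0.6000, 2.0000)

v₁ − v₀ = (0.10400000, -0.01600000, 0.05333333)
applied force F = (3.9000, -0.6000, 2.0000)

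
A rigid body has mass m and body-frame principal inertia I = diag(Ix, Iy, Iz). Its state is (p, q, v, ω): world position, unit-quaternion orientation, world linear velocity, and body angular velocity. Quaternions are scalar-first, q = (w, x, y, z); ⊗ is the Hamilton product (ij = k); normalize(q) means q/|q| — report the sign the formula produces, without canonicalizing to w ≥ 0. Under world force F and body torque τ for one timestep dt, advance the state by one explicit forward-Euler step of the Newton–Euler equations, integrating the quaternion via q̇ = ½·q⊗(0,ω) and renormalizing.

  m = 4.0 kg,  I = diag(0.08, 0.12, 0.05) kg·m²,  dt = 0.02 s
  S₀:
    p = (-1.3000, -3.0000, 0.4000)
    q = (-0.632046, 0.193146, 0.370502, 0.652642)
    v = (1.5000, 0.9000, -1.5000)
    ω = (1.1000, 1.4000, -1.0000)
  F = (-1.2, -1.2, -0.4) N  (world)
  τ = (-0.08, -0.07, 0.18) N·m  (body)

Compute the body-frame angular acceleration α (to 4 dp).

α = (-2.2250, -0.3083, 2.3680)

precession coupling ω×(Iω) = (0.0980, -0.0330, 0.0616)
angular accel α = (-2.2250, -0.3083, 2.3680)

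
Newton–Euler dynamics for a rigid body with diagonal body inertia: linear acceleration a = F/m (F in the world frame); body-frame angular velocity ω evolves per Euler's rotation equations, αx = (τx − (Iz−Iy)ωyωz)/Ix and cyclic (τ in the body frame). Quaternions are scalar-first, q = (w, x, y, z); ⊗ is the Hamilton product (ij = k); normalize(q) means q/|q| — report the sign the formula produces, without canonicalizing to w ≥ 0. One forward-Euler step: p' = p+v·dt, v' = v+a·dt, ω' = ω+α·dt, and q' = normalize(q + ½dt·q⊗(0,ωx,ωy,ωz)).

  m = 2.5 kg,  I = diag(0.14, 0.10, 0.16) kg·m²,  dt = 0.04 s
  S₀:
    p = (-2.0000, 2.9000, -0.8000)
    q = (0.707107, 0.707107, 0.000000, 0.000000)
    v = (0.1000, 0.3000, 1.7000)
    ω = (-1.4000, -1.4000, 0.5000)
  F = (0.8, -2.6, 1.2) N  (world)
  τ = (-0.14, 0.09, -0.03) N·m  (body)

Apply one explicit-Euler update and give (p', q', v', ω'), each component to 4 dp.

p' = (-1.9960, 2.9120, -0.7320)
q' = (0.7263, 0.6867, -0.0268, -0.0127)
v' = (0.1128, 0.2584, 1.7192)
ω' = (-1.4280, -1.3696, 0.5121)

new position p' = (-1.9960, 2.9120, -0.7320)
v' = v + a·dt = (0.1128, 0.2584, 1.7192)
precession coupling ω×(Iω) = (-0.0420, 0.0140, -0.0784)
(τ − ω×Iω)/I = (-0.7000, 0.7600, 0.3025)
new body rate ω' = (-1.4280, -1.3696, 0.5121)
Hamilton product q⊗(0,ω) = (0.9899498, -0.9899498, -1.3435033, -0.6363963)
updated quaternion q' = (0.7263, 0.6867, -0.0268, -0.0127)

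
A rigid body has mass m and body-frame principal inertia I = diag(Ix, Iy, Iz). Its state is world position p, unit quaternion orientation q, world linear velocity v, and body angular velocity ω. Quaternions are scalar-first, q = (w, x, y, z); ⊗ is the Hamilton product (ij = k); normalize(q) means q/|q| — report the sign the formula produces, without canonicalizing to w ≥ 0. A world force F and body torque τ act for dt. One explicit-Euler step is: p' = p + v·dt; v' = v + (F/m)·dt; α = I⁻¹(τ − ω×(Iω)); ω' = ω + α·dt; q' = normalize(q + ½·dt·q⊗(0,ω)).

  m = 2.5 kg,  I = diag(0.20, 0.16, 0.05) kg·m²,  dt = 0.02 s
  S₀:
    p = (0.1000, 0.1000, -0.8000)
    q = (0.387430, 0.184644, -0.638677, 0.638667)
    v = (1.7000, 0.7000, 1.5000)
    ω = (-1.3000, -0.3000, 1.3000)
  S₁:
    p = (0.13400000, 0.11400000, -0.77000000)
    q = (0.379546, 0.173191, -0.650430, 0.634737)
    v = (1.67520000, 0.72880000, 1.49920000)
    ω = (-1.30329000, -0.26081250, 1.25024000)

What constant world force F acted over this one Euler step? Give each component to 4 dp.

v₁ − v₀ = (-0.02480000, 0.02880000, -0.00080000)
applied force F = (-3.1000, 3.6000, -0.1000)

F = (-3.1000, 3.6000, -0.1000)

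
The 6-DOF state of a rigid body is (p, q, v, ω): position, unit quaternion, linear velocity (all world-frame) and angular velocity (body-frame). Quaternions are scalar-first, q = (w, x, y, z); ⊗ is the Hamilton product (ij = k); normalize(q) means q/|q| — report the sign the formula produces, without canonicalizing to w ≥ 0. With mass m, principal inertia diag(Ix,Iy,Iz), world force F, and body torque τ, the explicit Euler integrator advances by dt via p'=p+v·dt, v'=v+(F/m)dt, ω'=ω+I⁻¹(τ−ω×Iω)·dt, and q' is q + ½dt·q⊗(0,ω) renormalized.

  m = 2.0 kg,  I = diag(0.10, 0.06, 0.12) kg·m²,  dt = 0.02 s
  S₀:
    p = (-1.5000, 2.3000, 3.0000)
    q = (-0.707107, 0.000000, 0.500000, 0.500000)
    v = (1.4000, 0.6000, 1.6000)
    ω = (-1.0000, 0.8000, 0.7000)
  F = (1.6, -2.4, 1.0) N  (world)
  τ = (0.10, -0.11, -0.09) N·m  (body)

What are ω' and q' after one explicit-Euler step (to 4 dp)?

gyro term ω×Iω = (0.0336, 0.0140, 0.0320)
α = I⁻¹(τ − ω×Iω) = (0.6640, -2.0667, -1.0167)
ω + α·dt = (-0.9867, 0.7587, 0.6797)
2q̇ = q⊗(0,ω) = (-0.7500000, 0.6571070, -1.0656856, 0.0050251)
q' = normalize(q + ½dt·q⊗(0,ω)) = (-0.7145, 0.0066, 0.4893, 0.5000)

ω' = (-0.9867, 0.7587, 0.6797)
q' = (-0.7145, 0.0066, 0.4893, 0.5000)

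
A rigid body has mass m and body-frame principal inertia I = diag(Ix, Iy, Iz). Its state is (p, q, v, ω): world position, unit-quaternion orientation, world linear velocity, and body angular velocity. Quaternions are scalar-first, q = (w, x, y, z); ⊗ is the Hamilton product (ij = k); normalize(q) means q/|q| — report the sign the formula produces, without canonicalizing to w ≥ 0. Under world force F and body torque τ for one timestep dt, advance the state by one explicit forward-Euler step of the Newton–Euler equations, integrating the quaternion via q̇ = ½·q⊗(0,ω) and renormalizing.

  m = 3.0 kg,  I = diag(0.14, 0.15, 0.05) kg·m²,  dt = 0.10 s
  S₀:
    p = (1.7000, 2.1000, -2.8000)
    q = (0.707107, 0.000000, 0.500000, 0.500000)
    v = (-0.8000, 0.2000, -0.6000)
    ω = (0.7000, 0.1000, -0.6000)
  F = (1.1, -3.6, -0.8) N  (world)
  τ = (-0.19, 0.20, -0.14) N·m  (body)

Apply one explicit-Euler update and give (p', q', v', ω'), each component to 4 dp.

p' = (1.6200, 2.1200, -2.8600)
q' = (0.7188, 0.0072, 0.5205, 0.4608)
v' = (-0.7633, 0.0800, -0.6267)
ω' = (0.5600, 0.2585, -0.8814)

linear accel F/m = (0.3667, -1.2000, -0.2667)
p' = p + v·dt = (1.6200, 2.1200, -2.8600)
v + (F/m)dt = (-0.7633, 0.0800, -0.6267)
ω×(Iω) gyroscopic = (0.0060, -0.0378, 0.0007)
angular accel α = (-1.4000, 1.5853, -2.8140)
ω' = ω + α·dt = (0.5600, 0.2585, -0.8814)
Hamilton product q⊗(0,ω) = (0.2500000, 0.1449749, 0.4207107, -0.7742642)
q + ½dt·q⊗(0,ω), renormalized = (0.7188, 0.0072, 0.5205, 0.4608)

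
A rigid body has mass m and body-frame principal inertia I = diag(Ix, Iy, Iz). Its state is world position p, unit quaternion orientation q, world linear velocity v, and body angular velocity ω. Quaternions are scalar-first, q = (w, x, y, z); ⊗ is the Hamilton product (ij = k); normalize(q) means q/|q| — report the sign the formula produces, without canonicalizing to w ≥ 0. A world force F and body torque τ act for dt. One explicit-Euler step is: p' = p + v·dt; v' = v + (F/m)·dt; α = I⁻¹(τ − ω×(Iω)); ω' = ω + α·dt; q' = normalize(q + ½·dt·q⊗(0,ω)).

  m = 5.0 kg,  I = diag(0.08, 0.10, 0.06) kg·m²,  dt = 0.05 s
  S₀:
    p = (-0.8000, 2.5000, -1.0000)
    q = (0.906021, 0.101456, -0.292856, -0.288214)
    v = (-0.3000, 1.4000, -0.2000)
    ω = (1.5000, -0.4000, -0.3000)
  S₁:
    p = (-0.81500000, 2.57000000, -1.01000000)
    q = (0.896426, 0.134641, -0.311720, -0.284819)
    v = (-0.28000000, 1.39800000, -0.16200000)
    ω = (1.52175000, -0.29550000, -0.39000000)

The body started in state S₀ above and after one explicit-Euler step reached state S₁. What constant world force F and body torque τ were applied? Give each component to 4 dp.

F = (2.0000, -0.2000, 3.8000)
τ = (0.0300, 0.2000, -0.1200)

ω₁ − ω₀ = (0.02175000, 0.10450000, -0.09000000)
τ = I·(Δω/dt) + ω₀×(Iω₀) = (0.0300, 0.2000, -0.1200)
Δv = v₁−v₀ = (0.02000000, -0.00200000, 0.03800000)
applied force F = (2.0000, -0.2000, 3.8000)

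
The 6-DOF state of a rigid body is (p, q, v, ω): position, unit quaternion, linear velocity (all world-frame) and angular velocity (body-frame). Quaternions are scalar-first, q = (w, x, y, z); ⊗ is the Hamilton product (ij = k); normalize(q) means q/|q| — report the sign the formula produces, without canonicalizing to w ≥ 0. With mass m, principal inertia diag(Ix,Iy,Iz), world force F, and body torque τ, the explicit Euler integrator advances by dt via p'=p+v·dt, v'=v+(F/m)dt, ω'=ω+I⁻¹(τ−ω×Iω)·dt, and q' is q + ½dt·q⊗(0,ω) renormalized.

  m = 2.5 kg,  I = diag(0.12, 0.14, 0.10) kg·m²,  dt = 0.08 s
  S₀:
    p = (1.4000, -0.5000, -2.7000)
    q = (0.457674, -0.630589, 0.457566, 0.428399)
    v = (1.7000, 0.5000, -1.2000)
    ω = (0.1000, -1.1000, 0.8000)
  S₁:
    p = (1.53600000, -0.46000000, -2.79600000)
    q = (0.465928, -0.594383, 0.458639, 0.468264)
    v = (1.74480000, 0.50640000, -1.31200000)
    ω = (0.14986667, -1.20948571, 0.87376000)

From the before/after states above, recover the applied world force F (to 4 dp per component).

F = (1.4000, 0.2000, -3.5000)

v₁ − v₀ = (0.04480000, 0.00640000, -0.11200000)
F = m·Δv/dt = (1.4000, 0.2000, -3.5000)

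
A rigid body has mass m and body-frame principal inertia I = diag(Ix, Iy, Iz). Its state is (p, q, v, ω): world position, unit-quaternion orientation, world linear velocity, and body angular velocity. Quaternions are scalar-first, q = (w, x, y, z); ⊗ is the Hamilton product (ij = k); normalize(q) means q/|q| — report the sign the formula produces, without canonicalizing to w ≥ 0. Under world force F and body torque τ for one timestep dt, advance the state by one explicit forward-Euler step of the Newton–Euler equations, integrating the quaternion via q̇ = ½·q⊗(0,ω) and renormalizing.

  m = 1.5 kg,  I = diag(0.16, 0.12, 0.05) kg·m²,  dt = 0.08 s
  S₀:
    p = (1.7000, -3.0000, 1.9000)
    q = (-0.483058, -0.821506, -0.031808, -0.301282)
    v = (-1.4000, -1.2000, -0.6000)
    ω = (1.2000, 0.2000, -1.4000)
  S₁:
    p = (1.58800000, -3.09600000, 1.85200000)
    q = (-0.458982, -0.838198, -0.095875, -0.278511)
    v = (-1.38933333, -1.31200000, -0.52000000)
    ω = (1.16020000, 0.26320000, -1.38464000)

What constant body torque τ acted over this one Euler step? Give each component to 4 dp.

τ = (-0.0600, -0.0900, 0.0000)

ω₁ − ω₀ = (-0.03980000, 0.06320000, 0.01536000)
gyro term ω₀×Iω₀ = (0.0196, -0.1848, -0.0096)
τ = I·(Δω/dt) + ω₀×(Iω₀) = (-0.0600, -0.0900, 0.0000)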